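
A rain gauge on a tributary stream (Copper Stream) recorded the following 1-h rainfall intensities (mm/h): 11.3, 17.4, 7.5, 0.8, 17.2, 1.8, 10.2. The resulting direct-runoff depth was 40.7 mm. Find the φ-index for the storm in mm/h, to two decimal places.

Only the 5 blocks with intensity above φ contribute runoff: 11.3, 17.4, 7.5, 17.2, 10.2 mm/h.
Σ(I−φ)·Δt = d  ⇒  (11.3+17.4+7.5+17.2+10.2 − 5φ)·1 = 40.7
φ = (63.60 − 40.7/1) / 5 = 4.58 mm/h.

φ ≈ 4.58 mm/h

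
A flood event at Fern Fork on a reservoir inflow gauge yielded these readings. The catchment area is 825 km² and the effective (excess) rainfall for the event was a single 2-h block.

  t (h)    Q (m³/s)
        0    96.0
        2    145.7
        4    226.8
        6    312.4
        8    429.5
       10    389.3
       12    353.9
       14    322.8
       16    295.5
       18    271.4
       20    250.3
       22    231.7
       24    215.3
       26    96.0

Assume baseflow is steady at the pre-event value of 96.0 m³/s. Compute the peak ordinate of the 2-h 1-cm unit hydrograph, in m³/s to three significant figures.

U_p ≈ 167 m³/s

Direct runoff: 0.0, 49.7, 130.8, 216.4, 333.5, 293.3, 257.9, 226.8, 199.5, 175.4, 154.3, 135.7, 119.3, 0.0 m³/s; ΣQ_DR = 2293 m³/s, peak = 333.5 m³/s.
Runoff depth d = ΣQ_DR·Δt / A = 2293 × 7200 / (825 km²) = 20.01 mm.
The 1-cm UH is the DRH scaled by (10 mm)/d, so U_p = 333.5 × 10/20.01 = 167 m³/s.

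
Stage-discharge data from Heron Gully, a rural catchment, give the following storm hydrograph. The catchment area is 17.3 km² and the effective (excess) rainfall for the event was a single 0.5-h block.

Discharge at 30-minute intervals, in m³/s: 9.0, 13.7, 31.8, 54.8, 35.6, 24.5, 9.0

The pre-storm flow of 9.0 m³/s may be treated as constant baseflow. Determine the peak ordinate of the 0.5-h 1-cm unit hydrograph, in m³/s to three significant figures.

Direct runoff: 0.0, 4.7, 22.8, 45.8, 26.6, 15.5, 0.0 m³/s; ΣQ_DR = 115.4 m³/s, peak = 45.8 m³/s.
Runoff depth d = ΣQ_DR·Δt / A = 115.4 × 1800 / (17.3 km²) = 12.01 mm.
The 1-cm UH is the DRH scaled by (10 mm)/d, so U_p = 45.8 × 10/12.01 = 38.1 m³/s.

U_p ≈ 38.1 m³/s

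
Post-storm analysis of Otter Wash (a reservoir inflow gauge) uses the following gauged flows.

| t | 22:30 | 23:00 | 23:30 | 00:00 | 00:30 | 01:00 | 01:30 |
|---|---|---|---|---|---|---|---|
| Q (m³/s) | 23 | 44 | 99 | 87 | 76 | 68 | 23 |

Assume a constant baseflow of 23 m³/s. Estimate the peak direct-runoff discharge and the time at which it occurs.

Subtracting baseflow gives direct-runoff ordinates: 0.0, 21.0, 76.0, 64.0, 53.0, 45.0, 0.0 m³/s.
The maximum is 76.0 m³/s, occurring at the reading for t = 23:30.

Q_p = 76.0 m³/s at t = 23:30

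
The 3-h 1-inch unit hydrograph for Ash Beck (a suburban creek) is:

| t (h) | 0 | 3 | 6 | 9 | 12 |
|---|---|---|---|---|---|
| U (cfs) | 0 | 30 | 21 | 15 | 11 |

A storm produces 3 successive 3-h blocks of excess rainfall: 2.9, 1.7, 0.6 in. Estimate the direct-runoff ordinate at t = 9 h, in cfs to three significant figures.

Q ≈ 97.2 cfs

By discrete convolution, Q_j = Σ (P_i / 1 in) · U_{j−i}.
At t = 9 h (j=3): Q = (2.9/1)·15 + (1.7/1)·21 + (0.6/1)·30 = 97.2 cfs.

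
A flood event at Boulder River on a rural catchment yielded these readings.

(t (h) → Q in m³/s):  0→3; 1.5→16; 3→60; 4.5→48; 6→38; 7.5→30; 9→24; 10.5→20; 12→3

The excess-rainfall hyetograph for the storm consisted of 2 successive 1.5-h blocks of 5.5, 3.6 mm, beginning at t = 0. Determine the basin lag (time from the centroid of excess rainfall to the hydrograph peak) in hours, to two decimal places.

Centroid of excess rainfall: t_c = Σ P_i·t̄_i / ΣP_i = 1.3434 h (block centres at 0.75, 2.25 h).
Hydrograph peak occurs at t = 3 h, so basin lag t_L = 3 − 1.3434 = 1.66 h.

t_L ≈ 1.66 h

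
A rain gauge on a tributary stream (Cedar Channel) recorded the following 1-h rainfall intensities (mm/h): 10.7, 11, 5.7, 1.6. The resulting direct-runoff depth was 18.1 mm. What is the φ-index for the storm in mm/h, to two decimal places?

φ ≈ 3.10 mm/h

Only the 3 blocks with intensity above φ contribute runoff: 10.7, 11, 5.7 mm/h.
Σ(I−φ)·Δt = d  ⇒  (10.7+11+5.7 − 3φ)·1 = 18.1
φ = (27.40 − 18.1/1) / 3 = 3.10 mm/h.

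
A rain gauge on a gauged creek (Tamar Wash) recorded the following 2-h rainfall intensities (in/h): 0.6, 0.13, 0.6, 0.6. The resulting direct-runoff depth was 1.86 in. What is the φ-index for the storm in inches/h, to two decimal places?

Only the 3 blocks with intensity above φ contribute runoff: 0.6, 0.6, 0.6 in/h.
Σ(I−φ)·Δt = d  ⇒  (0.6+0.6+0.6 − 3φ)·2 = 1.86
φ = (1.800 − 1.86/2) / 3 = 0.29 in/h.

φ ≈ 0.29 in/h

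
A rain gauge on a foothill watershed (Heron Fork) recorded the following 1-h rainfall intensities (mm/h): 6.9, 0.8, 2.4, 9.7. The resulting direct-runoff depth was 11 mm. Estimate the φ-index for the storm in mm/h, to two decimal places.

Only the 2 blocks with intensity above φ contribute runoff: 6.9, 9.7 mm/h.
Σ(I−φ)·Δt = d  ⇒  (6.9+9.7 − 2φ)·1 = 11
φ = (16.60 − 11/1) / 2 = 2.80 mm/h.

φ ≈ 2.80 mm/h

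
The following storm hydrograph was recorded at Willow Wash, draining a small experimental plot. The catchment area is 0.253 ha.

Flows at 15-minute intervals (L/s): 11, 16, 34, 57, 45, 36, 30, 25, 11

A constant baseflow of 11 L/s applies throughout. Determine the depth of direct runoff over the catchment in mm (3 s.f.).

d ≈ 59.1 mm

Direct runoff: 0.0, 5.0, 23.0, 46.0, 34.0, 25.0, 19.0, 14.0, 0.0 L/s; ΣQ_DR = 166.0 L/s.
V = ΣQ_DR · Δt = 166.0 × 900 s = 1.494 × 10^5 L.
Over A = 0.253 ha, depth = V / A = 59.1 mm.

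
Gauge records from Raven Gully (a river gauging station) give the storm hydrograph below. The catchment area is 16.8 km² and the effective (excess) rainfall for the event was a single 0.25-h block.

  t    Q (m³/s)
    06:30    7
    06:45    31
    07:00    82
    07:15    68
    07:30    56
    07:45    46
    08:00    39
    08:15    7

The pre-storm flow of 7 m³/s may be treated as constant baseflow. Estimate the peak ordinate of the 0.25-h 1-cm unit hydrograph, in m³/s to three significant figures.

Direct runoff: 0.0, 24.0, 75.0, 61.0, 49.0, 39.0, 32.0, 0.0 m³/s; ΣQ_DR = 280.0 m³/s, peak = 75.0 m³/s.
Runoff depth d = ΣQ_DR·Δt / A = 280.0 × 900 / (16.8 km²) = 15.00 mm.
The 1-cm UH is the DRH scaled by (10 mm)/d, so U_p = 75.0 × 10/15.00 = 50.0 m³/s.

U_p ≈ 50.0 m³/s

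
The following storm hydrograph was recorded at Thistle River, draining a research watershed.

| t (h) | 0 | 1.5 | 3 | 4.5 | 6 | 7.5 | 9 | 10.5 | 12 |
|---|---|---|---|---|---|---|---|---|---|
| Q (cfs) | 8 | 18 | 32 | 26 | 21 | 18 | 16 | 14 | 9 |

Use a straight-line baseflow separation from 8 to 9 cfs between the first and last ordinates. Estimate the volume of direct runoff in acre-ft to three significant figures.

V ≈ 10.6 acre-ft

Direct-runoff ordinates (Q − Q_b): 0.00, 9.88, 23.75, 17.62, 12.50, 9.38, 7.25, 5.12, 0.00 cfs.
ΣQ_DR = 85.50 cfs.
With Δt = 1.5 h = 5400 s, V = ΣQ_DR · Δt = 85.50 × 5400 = 4.62 × 10^5 ft³ = 10.6 acre-ft.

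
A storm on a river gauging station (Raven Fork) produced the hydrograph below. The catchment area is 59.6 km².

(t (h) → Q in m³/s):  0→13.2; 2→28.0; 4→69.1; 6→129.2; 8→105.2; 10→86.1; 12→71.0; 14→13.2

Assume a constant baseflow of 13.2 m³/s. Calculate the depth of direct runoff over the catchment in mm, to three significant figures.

d ≈ 49.5 mm

Direct runoff: 0.0, 14.8, 55.9, 116.0, 92.0, 72.9, 57.8, 0.0 m³/s; ΣQ_DR = 409.4 m³/s.
V = ΣQ_DR · Δt = 409.4 × 7200 s = 2.948 × 10^6 m³.
Over A = 59.6 km², depth = V / A = 49.5 mm.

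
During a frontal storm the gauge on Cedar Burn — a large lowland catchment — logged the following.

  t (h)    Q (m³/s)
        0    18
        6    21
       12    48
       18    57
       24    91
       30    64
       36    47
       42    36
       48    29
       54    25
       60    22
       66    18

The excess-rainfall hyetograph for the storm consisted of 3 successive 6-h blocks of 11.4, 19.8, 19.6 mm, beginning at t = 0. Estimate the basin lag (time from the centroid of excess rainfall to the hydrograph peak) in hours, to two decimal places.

Centroid of excess rainfall: t_c = Σ P_i·t̄_i / ΣP_i = 9.9685 h (block centres at 3, 9, 15 h).
Hydrograph peak occurs at t = 24 h, so basin lag t_L = 24 − 9.9685 = 14.03 h.

t_L ≈ 14.03 h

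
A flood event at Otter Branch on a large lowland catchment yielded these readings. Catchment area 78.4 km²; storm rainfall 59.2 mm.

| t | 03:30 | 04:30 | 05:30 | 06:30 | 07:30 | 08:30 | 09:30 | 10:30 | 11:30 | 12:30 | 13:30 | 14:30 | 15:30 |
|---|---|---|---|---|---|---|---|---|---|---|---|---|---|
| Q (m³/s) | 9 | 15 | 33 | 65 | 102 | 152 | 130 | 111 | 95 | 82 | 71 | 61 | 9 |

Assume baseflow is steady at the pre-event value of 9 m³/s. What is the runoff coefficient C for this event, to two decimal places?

ΣQ_DR = 818.0 m³/s; V = ΣQ_DR·Δt = 2.945 × 10^6 m³.
Runoff depth d = V / A = 37.56 mm.
C = d / P = 37.56 / 59.2 = 0.63.

C ≈ 0.63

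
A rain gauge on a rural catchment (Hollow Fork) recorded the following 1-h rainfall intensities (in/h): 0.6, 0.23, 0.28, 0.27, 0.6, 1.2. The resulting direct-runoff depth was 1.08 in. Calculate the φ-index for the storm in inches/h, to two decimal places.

Only the 3 blocks with intensity above φ contribute runoff: 0.6, 0.6, 1.2 in/h.
Σ(I−φ)·Δt = d  ⇒  (0.6+0.6+1.2 − 3φ)·1 = 1.08
φ = (2.400 − 1.08/1) / 3 = 0.44 in/h.

φ ≈ 0.44 in/h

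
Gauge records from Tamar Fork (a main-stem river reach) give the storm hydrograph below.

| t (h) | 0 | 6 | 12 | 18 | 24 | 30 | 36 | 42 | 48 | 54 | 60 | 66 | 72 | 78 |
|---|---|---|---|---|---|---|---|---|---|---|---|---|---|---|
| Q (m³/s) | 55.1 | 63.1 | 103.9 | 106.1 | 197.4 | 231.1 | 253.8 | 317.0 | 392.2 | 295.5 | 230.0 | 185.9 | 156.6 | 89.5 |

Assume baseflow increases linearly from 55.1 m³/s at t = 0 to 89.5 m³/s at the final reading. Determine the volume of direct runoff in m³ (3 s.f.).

V ≈ 3.60 × 10^7 m³

Direct-runoff ordinates (Q − Q_b): 0.00, 5.35, 43.51, 43.06, 131.72, 162.77, 182.82, 243.38, 315.93, 216.58, 148.44, 101.69, 69.75, 0.00 m³/s.
ΣQ_DR = 1665 m³/s.
With Δt = 6 h = 21600 s, V = ΣQ_DR · Δt = 1665 × 21600 = 3.60 × 10^7 m³.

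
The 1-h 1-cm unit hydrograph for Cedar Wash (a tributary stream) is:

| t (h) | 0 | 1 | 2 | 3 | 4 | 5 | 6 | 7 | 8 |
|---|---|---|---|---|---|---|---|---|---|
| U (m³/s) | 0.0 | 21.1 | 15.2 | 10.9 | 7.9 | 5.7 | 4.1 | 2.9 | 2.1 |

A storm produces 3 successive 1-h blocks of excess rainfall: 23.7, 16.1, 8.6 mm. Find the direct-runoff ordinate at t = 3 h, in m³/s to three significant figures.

By discrete convolution, Q_j = Σ (P_i / 10 mm) · U_{j−i}.
At t = 3 h (j=3): Q = (23.7/10)·10.9 + (16.1/10)·15.2 + (8.6/10)·21.1 = 68.5 m³/s.

Q ≈ 68.5 m³/s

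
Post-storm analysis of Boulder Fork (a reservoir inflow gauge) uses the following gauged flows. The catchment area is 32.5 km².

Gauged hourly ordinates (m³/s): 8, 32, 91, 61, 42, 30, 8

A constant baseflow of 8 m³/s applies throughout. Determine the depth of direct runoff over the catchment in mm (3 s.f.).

d ≈ 23.9 mm

Direct runoff: 0.0, 24.0, 83.0, 53.0, 34.0, 22.0, 0.0 m³/s; ΣQ_DR = 216.0 m³/s.
V = ΣQ_DR · Δt = 216.0 × 3600 s = 7.776 × 10^5 m³.
Over A = 32.5 km², depth = V / A = 23.9 mm.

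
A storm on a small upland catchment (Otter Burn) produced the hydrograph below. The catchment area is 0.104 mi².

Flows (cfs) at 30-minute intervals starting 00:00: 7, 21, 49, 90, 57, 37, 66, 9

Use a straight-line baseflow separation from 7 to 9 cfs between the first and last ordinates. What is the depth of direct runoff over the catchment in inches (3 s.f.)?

Direct runoff: 0.00, 13.71, 41.43, 82.14, 48.86, 28.57, 57.29, 0.00 cfs; ΣQ_DR = 272.0 cfs.
V = ΣQ_DR · Δt = 272.0 × 1800 s = 4.896 × 10^5 ft³.
Over A = 0.104 mi², depth = V / A = 2.03 in.

d ≈ 2.03 in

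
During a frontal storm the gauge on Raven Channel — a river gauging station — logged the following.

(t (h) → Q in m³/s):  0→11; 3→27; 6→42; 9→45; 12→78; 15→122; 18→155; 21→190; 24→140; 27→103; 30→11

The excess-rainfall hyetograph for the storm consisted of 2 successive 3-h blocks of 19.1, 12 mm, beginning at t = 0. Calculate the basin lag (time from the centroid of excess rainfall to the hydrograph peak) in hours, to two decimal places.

Centroid of excess rainfall: t_c = Σ P_i·t̄_i / ΣP_i = 2.6576 h (block centres at 1.5, 4.5 h).
Hydrograph peak occurs at t = 21 h, so basin lag t_L = 21 − 2.6576 = 18.34 h.

t_L ≈ 18.34 h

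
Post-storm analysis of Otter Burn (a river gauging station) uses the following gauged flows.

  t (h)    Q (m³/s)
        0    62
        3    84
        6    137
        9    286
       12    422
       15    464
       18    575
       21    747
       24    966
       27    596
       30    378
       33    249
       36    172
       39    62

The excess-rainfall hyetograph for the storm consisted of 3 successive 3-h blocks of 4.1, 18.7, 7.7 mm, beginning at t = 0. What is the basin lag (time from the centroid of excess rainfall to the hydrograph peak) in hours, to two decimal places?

Centroid of excess rainfall: t_c = Σ P_i·t̄_i / ΣP_i = 4.8541 h (block centres at 1.5, 4.5, 7.5 h).
Hydrograph peak occurs at t = 24 h, so basin lag t_L = 24 − 4.8541 = 19.15 h.

t_L ≈ 19.15 h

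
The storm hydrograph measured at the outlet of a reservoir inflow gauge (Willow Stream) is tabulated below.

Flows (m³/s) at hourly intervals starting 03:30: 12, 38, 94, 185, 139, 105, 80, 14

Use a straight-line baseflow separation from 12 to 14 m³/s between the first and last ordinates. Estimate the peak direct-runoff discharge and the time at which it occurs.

Q_p = 172.14 m³/s at t = 06:30

Subtracting baseflow gives direct-runoff ordinates: 0.00, 25.71, 81.43, 172.14, 125.86, 91.57, 66.29, 0.00 m³/s.
The maximum is 172.14 m³/s, occurring at the reading for t = 06:30.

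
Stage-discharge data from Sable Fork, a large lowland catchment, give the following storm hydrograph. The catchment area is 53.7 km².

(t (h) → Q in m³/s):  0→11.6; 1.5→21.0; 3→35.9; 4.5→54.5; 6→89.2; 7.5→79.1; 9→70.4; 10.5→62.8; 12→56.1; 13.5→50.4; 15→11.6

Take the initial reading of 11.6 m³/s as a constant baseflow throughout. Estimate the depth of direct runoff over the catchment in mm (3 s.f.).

Direct runoff: 0.0, 9.4, 24.3, 42.9, 77.6, 67.5, 58.8, 51.2, 44.5, 38.8, 0.0 m³/s; ΣQ_DR = 415.0 m³/s.
V = ΣQ_DR · Δt = 415.0 × 5400 s = 2.241 × 10^6 m³.
Over A = 53.7 km², depth = V / A = 41.7 mm.

d ≈ 41.7 mm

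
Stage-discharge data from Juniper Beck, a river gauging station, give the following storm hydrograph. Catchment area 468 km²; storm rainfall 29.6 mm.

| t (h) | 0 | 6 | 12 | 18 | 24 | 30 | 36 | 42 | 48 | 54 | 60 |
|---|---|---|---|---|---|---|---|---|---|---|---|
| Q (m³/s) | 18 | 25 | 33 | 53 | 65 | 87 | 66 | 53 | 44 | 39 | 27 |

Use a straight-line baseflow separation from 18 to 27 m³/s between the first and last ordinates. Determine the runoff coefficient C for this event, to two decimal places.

C ≈ 0.41

ΣQ_DR = 262.5 m³/s; V = ΣQ_DR·Δt = 5.670 × 10^6 m³.
Runoff depth d = V / A = 12.12 mm.
C = d / P = 12.12 / 29.6 = 0.41.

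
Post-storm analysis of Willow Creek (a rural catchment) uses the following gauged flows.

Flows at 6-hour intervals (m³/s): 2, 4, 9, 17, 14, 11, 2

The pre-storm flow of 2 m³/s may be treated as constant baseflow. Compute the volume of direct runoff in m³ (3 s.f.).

Direct-runoff ordinates (Q − Q_b): 0.0, 2.0, 7.0, 15.0, 12.0, 9.0, 0.0 m³/s.
ΣQ_DR = 45.00 m³/s.
With Δt = 6 h = 21600 s, V = ΣQ_DR · Δt = 45.00 × 21600 = 9.72 × 10^5 m³.

V ≈ 9.72 × 10^5 m³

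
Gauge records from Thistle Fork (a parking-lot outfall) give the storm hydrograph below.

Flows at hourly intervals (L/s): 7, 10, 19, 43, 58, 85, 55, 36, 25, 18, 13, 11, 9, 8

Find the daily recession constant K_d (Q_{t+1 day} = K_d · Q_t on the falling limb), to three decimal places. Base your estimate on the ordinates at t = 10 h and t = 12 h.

K_d ≈ 0.012

Between t = 10 h and t = 12 h the flow falls from 13 to 9 L/s over 2×1 h = 2 h.
Per-interval ratio K = (9/13)^(1/2) = 0.8321; K_d = K^(24/1) = 0.012.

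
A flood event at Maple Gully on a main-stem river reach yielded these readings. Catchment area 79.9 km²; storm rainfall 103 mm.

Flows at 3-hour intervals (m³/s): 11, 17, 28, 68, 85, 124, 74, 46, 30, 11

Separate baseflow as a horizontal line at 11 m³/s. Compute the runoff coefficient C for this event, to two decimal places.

C ≈ 0.50

ΣQ_DR = 384.0 m³/s; V = ΣQ_DR·Δt = 4.147 × 10^6 m³.
Runoff depth d = V / A = 51.90 mm.
C = d / P = 51.90 / 103 = 0.50.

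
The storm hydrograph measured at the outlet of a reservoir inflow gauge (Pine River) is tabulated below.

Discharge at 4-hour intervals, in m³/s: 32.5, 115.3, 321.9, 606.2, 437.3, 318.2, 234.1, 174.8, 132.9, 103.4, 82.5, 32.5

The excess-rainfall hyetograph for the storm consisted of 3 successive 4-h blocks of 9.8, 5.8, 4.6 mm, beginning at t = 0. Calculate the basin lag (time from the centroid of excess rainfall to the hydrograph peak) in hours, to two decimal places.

t_L ≈ 7.03 h

Centroid of excess rainfall: t_c = Σ P_i·t̄_i / ΣP_i = 4.9703 h (block centres at 2, 6, 10 h).
Hydrograph peak occurs at t = 12 h, so basin lag t_L = 12 − 4.9703 = 7.03 h.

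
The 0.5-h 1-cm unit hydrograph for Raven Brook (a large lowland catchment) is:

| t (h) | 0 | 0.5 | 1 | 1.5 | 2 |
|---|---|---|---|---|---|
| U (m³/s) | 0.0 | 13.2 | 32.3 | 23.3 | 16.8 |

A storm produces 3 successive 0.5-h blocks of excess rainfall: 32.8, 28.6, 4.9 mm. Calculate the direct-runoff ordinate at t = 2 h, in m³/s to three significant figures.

Q ≈ 138 m³/s

By discrete convolution, Q_j = Σ (P_i / 10 mm) · U_{j−i}.
At t = 2 h (j=4): Q = (32.8/10)·16.8 + (28.6/10)·23.3 + (4.9/10)·32.3 = 138 m³/s.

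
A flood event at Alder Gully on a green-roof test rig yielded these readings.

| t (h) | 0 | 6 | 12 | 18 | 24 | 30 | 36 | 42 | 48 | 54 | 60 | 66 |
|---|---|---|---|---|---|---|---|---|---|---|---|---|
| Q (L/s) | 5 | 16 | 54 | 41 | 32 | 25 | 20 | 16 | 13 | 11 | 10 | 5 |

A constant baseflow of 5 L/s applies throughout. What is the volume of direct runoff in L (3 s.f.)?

V ≈ 4.06 × 10^6 L

Direct-runoff ordinates (Q − Q_b): 0.0, 11.0, 49.0, 36.0, 27.0, 20.0, 15.0, 11.0, 8.0, 6.0, 5.0, 0.0 L/s.
ΣQ_DR = 188.0 L/s.
With Δt = 6 h = 21600 s, V = ΣQ_DR · Δt = 188.0 × 21600 = 4.06 × 10^6 L.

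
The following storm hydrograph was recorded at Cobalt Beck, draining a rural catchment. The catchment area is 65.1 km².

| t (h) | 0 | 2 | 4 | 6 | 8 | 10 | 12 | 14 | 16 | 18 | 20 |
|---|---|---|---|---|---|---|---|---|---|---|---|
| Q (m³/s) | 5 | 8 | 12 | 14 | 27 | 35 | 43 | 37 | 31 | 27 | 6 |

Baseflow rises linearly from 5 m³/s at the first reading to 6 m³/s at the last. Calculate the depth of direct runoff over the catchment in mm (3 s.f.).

d ≈ 20.4 mm

Direct runoff: 0.00, 2.90, 6.80, 8.70, 21.60, 29.50, 37.40, 31.30, 25.20, 21.10, 0.00 m³/s; ΣQ_DR = 184.5 m³/s.
V = ΣQ_DR · Δt = 184.5 × 7200 s = 1.328 × 10^6 m³.
Over A = 65.1 km², depth = V / A = 20.4 mm.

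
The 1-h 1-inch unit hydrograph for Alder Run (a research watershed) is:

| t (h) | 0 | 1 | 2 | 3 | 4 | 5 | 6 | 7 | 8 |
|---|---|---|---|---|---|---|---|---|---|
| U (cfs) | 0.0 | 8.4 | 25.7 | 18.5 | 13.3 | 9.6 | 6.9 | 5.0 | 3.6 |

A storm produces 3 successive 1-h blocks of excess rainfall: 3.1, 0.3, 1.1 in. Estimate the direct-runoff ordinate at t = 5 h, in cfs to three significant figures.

Q ≈ 54.1 cfs

By discrete convolution, Q_j = Σ (P_i / 1 in) · U_{j−i}.
At t = 5 h (j=5): Q = (3.1/1)·9.6 + (0.3/1)·13.3 + (1.1/1)·18.5 = 54.1 cfs.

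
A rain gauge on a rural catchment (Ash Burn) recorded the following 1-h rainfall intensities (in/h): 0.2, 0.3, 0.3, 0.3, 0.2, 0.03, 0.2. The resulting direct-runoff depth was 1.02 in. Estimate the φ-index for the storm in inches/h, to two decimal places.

φ ≈ 0.08 in/h

Only the 6 blocks with intensity above φ contribute runoff: 0.2, 0.3, 0.3, 0.3, 0.2, 0.2 in/h.
Σ(I−φ)·Δt = d  ⇒  (0.2+0.3+0.3+0.3+0.2+0.2 − 6φ)·1 = 1.02
φ = (1.500 − 1.02/1) / 6 = 0.08 in/h.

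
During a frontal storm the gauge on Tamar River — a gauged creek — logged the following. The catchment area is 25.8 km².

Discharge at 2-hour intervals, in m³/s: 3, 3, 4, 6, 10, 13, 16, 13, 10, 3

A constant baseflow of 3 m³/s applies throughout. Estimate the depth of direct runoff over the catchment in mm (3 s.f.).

d ≈ 14.2 mm

Direct runoff: 0.0, 0.0, 1.0, 3.0, 7.0, 10.0, 13.0, 10.0, 7.0, 0.0 m³/s; ΣQ_DR = 51.00 m³/s.
V = ΣQ_DR · Δt = 51.00 × 7200 s = 3.672 × 10^5 m³.
Over A = 25.8 km², depth = V / A = 14.2 mm.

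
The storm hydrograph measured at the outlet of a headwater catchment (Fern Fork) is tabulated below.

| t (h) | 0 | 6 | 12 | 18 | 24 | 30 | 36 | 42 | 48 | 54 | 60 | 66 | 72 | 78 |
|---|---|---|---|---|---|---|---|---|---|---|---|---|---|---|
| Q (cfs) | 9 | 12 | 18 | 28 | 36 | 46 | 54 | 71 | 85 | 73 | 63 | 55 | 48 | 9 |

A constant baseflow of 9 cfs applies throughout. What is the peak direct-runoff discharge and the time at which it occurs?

Subtracting baseflow gives direct-runoff ordinates: 0.0, 3.0, 9.0, 19.0, 27.0, 37.0, 45.0, 62.0, 76.0, 64.0, 54.0, 46.0, 39.0, 0.0 cfs.
The maximum is 76.0 cfs, occurring at the reading for t = 48 h.

Q_p = 76.0 cfs at t = 48 h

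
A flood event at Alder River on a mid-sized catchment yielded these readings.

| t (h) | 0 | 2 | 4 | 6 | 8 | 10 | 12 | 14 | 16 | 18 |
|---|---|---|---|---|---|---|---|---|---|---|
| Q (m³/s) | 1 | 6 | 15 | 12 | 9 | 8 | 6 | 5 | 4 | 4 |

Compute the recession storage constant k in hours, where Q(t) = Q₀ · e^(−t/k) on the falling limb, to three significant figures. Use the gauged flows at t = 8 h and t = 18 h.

On the falling limb, Q drops from 9 to 4 m³/s between t = 8 h and t = 18 h (Δt = 10 h).
k = −Δt / ln(Q₂/Q₁) = −10 / ln(4/9) = 12.3 h.

k ≈ 12.3 h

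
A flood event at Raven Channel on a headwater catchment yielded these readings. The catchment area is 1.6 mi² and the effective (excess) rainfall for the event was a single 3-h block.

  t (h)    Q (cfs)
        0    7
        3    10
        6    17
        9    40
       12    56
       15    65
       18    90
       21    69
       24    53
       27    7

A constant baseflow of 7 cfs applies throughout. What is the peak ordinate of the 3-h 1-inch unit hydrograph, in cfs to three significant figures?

Direct runoff: 0.0, 3.0, 10.0, 33.0, 49.0, 58.0, 83.0, 62.0, 46.0, 0.0 cfs; ΣQ_DR = 344.0 cfs, peak = 83.0 cfs.
Runoff depth d = ΣQ_DR·Δt / A = 344.0 × 10800 / (1.6 mi²) = 0.9995 in.
The 1-inch UH is the DRH scaled by (1 in)/d, so U_p = 83.0 × 1/0.9995 = 83.0 cfs.

U_p ≈ 83.0 cfs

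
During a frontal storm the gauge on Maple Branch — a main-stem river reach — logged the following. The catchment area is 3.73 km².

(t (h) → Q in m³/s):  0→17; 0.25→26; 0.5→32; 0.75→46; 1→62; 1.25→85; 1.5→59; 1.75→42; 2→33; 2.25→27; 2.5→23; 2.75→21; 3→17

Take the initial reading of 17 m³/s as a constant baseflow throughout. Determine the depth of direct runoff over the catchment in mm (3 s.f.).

d ≈ 64.9 mm

Direct runoff: 0.0, 9.0, 15.0, 29.0, 45.0, 68.0, 42.0, 25.0, 16.0, 10.0, 6.0, 4.0, 0.0 m³/s; ΣQ_DR = 269.0 m³/s.
V = ΣQ_DR · Δt = 269.0 × 900 s = 2.421 × 10^5 m³.
Over A = 3.73 km², depth = V / A = 64.9 mm.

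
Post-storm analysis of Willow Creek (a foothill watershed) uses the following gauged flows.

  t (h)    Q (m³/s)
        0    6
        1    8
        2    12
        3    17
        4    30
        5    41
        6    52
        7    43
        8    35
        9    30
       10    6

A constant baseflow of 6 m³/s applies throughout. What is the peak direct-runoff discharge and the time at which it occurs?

Q_p = 46.0 m³/s at t = 6 h

Subtracting baseflow gives direct-runoff ordinates: 0.0, 2.0, 6.0, 11.0, 24.0, 35.0, 46.0, 37.0, 29.0, 24.0, 0.0 m³/s.
The maximum is 46.0 m³/s, occurring at the reading for t = 6 h.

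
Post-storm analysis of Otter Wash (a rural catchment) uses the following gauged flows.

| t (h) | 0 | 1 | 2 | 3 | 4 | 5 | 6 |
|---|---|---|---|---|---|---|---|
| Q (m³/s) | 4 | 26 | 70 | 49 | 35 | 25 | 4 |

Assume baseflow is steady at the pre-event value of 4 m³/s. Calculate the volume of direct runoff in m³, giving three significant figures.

Direct-runoff ordinates (Q − Q_b): 0.0, 22.0, 66.0, 45.0, 31.0, 21.0, 0.0 m³/s.
ΣQ_DR = 185.0 m³/s.
With Δt = 1 h = 3600 s, V = ΣQ_DR · Δt = 185.0 × 3600 = 6.66 × 10^5 m³.

V ≈ 6.66 × 10^5 m³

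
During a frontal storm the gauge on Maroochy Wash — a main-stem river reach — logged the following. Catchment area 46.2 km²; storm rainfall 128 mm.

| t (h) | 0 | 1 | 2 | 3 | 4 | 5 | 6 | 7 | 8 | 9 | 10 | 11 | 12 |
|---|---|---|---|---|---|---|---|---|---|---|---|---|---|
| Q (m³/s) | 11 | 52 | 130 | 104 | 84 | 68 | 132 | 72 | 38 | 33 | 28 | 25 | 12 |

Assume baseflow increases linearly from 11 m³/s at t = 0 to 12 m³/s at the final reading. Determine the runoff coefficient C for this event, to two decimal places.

C ≈ 0.39

ΣQ_DR = 639.5 m³/s; V = ΣQ_DR·Δt = 2.302 × 10^6 m³.
Runoff depth d = V / A = 49.83 mm.
C = d / P = 49.83 / 128 = 0.39.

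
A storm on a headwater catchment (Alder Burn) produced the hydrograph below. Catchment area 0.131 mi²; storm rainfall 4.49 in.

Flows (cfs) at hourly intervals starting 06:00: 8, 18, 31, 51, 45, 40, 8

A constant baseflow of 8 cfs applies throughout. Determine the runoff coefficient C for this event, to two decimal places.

ΣQ_DR = 145.0 cfs; V = ΣQ_DR·Δt = 5.220 × 10^5 ft³.
Runoff depth d = V / A = 1.715 in.
C = d / P = 1.715 / 4.49 = 0.38.

C ≈ 0.38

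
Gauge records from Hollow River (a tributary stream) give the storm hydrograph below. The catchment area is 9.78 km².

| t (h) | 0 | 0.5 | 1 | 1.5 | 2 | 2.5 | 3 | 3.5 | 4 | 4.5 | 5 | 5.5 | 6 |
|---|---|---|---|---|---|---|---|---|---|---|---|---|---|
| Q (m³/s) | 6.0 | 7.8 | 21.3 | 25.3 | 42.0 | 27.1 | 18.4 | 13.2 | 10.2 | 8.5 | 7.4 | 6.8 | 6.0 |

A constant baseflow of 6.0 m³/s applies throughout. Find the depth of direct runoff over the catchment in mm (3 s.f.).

d ≈ 22.5 mm

Direct runoff: 0.0, 1.8, 15.3, 19.3, 36.0, 21.1, 12.4, 7.2, 4.2, 2.5, 1.4, 0.8, 0.0 m³/s; ΣQ_DR = 122.0 m³/s.
V = ΣQ_DR · Δt = 122.0 × 1800 s = 2.196 × 10^5 m³.
Over A = 9.78 km², depth = V / A = 22.5 mm.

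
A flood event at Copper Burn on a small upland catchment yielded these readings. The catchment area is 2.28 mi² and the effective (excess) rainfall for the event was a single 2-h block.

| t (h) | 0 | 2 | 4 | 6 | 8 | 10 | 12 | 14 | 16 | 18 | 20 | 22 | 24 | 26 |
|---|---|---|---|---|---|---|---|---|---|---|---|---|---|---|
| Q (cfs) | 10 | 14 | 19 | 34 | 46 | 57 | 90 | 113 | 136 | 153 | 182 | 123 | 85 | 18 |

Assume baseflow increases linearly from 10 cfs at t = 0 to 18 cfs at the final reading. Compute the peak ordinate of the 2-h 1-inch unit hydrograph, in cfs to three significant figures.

Direct runoff: 0.00, 3.38, 7.77, 22.15, 33.54, 43.92, 76.31, 98.69, 121.08, 137.46, 165.85, 106.23, 67.62, 0.00 cfs; ΣQ_DR = 884.0 cfs, peak = 165.85 cfs.
Runoff depth d = ΣQ_DR·Δt / A = 884.0 × 7200 / (2.28 mi²) = 1.202 in.
The 1-inch UH is the DRH scaled by (1 in)/d, so U_p = 165.85 × 1/1.202 = 138 cfs.

U_p ≈ 138 cfs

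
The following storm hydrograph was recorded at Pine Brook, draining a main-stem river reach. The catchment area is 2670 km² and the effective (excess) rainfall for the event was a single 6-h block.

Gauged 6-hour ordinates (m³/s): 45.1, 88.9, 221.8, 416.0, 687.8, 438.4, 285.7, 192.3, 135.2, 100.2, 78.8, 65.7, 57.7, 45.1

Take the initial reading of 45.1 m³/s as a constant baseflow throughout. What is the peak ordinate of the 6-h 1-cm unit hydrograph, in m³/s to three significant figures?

U_p ≈ 357 m³/s

Direct runoff: 0.0, 43.8, 176.7, 370.9, 642.7, 393.3, 240.6, 147.2, 90.1, 55.1, 33.7, 20.6, 12.6, 0.0 m³/s; ΣQ_DR = 2227 m³/s, peak = 642.7 m³/s.
Runoff depth d = ΣQ_DR·Δt / A = 2227 × 21600 / (2670 km²) = 18.02 mm.
The 1-cm UH is the DRH scaled by (10 mm)/d, so U_p = 642.7 × 10/18.02 = 357 m³/s.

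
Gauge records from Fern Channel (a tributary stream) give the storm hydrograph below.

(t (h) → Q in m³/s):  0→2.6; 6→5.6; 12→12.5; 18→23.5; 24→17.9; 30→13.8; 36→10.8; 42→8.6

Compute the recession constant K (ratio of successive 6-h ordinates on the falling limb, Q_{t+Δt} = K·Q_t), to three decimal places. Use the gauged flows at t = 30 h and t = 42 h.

Using the recession-limb readings at t = 30 h and t = 42 h: Q falls from 13.8 to 8.6 m³/s over 2 intervals.
K = (Q₂/Q₁)^(1/2) = (8.6/13.8)^(1/2) = 0.789.

K ≈ 0.789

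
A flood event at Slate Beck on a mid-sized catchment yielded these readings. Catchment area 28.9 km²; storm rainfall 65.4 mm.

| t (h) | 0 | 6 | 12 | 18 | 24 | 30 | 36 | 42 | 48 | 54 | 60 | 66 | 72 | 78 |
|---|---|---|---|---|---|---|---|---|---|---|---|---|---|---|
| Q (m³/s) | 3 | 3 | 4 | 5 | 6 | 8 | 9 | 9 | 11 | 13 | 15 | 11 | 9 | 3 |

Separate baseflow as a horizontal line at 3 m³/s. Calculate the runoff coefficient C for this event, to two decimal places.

ΣQ_DR = 67.00 m³/s; V = ΣQ_DR·Δt = 1.447 × 10^6 m³.
Runoff depth d = V / A = 50.08 mm.
C = d / P = 50.08 / 65.4 = 0.77.

C ≈ 0.77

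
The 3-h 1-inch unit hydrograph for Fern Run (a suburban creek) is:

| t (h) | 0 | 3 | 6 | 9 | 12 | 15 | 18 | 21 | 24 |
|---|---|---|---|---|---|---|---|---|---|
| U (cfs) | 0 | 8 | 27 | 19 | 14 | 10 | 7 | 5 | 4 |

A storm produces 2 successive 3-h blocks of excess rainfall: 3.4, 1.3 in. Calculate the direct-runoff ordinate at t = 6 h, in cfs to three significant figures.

By discrete convolution, Q_j = Σ (P_i / 1 in) · U_{j−i}.
At t = 6 h (j=2): Q = (3.4/1)·27 + (1.3/1)·8 = 102 cfs.

Q ≈ 102 cfs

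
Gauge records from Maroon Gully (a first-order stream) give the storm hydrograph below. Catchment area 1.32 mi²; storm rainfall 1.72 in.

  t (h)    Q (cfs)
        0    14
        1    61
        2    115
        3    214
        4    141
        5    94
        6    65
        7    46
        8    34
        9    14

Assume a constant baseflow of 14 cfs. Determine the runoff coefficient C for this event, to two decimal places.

C ≈ 0.45

ΣQ_DR = 658.0 cfs; V = ΣQ_DR·Δt = 2.369 × 10^6 ft³.
Runoff depth d = V / A = 0.7724 in.
C = d / P = 0.7724 / 1.72 = 0.45.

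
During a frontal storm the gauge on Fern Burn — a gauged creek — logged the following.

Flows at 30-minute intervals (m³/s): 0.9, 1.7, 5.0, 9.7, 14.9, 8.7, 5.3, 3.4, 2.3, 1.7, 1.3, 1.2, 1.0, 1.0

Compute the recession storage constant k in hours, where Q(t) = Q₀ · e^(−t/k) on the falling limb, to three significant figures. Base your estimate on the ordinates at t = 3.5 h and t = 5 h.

On the falling limb, Q drops from 3.4 to 1.3 m³/s between t = 3.5 h and t = 5 h (Δt = 1.5 h).
k = −Δt / ln(Q₂/Q₁) = −1.5 / ln(1.3/3.4) = 1.56 h.

k ≈ 1.56 h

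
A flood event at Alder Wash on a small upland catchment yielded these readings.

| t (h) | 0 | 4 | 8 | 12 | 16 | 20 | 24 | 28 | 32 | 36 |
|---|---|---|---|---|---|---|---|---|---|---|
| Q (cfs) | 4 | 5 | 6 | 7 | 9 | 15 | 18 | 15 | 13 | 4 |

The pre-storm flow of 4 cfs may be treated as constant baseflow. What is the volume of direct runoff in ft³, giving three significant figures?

Direct-runoff ordinates (Q − Q_b): 0.0, 1.0, 2.0, 3.0, 5.0, 11.0, 14.0, 11.0, 9.0, 0.0 cfs.
ΣQ_DR = 56.00 cfs.
With Δt = 4 h = 14400 s, V = ΣQ_DR · Δt = 56.00 × 14400 = 8.06 × 10^5 ft³.

V ≈ 8.06 × 10^5 ft³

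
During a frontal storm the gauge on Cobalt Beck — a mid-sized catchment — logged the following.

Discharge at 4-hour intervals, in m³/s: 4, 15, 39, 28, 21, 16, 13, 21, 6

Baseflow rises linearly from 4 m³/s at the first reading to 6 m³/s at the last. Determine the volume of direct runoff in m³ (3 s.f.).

Direct-runoff ordinates (Q − Q_b): 0.00, 10.75, 34.50, 23.25, 16.00, 10.75, 7.50, 15.25, 0.00 m³/s.
ΣQ_DR = 118.0 m³/s.
With Δt = 4 h = 14400 s, V = ΣQ_DR · Δt = 118.0 × 14400 = 1.70 × 10^6 m³.

V ≈ 1.70 × 10^6 m³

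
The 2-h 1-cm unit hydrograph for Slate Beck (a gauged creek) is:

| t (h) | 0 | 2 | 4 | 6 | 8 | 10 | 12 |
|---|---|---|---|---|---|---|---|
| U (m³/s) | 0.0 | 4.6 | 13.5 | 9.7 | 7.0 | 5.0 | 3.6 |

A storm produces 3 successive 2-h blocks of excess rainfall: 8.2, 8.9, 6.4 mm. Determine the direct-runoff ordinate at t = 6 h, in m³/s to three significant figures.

Q ≈ 22.9 m³/s

By discrete convolution, Q_j = Σ (P_i / 10 mm) · U_{j−i}.
At t = 6 h (j=3): Q = (8.2/10)·9.7 + (8.9/10)·13.5 + (6.4/10)·4.6 = 22.9 m³/s.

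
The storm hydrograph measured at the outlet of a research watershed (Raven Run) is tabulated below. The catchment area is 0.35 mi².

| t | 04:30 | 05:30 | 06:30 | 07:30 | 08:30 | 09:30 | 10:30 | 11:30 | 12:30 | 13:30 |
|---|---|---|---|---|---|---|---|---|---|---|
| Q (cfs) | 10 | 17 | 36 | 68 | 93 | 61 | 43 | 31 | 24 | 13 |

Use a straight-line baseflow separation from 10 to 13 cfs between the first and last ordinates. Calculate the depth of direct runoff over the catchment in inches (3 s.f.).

Direct runoff: 0.00, 6.67, 25.33, 57.00, 81.67, 49.33, 31.00, 18.67, 11.33, 0.00 cfs; ΣQ_DR = 281.0 cfs.
V = ΣQ_DR · Δt = 281.0 × 3600 s = 1.012 × 10^6 ft³.
Over A = 0.35 mi², depth = V / A = 1.24 in.

d ≈ 1.24 in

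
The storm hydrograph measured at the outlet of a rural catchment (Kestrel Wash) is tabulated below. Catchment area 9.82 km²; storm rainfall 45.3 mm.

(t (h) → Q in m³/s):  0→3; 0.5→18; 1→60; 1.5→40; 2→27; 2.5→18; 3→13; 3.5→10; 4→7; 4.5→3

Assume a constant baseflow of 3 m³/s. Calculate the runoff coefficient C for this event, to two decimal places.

ΣQ_DR = 169.0 m³/s; V = ΣQ_DR·Δt = 3.042 × 10^5 m³.
Runoff depth d = V / A = 30.98 mm.
C = d / P = 30.98 / 45.3 = 0.68.

C ≈ 0.68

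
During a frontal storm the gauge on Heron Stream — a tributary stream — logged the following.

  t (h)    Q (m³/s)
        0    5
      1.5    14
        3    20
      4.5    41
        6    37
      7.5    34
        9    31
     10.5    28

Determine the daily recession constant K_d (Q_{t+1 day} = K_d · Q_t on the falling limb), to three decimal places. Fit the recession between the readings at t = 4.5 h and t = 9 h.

Between t = 4.5 h and t = 9 h the flow falls from 41 to 31 m³/s over 3×1.5 h = 4.5 h.
Per-interval ratio K = (31/41)^(1/3) = 0.9110; K_d = K^(24/1.5) = 0.225.

K_d ≈ 0.225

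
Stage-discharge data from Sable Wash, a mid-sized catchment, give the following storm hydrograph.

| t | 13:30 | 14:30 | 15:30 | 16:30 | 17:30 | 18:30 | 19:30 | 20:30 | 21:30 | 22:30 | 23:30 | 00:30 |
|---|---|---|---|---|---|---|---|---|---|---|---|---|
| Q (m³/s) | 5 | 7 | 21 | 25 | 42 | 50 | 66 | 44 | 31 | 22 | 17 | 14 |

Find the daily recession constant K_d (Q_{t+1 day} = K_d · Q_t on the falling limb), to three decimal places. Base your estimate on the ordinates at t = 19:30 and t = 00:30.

Between t = 19:30 and t = 00:30 the flow falls from 66 to 14 m³/s over 5×1 h = 5 h.
Per-interval ratio K = (14/66)^(1/5) = 0.7334; K_d = K^(24/1) = 0.001.

K_d ≈ 0.001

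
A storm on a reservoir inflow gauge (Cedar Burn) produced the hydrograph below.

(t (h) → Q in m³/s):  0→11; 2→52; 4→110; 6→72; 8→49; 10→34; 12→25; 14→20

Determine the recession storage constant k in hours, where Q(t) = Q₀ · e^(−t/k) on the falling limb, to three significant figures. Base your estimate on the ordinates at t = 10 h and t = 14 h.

On the falling limb, Q drops from 34 to 20 m³/s between t = 10 h and t = 14 h (Δt = 4 h).
k = −Δt / ln(Q₂/Q₁) = −4 / ln(20/34) = 7.54 h.

k ≈ 7.54 h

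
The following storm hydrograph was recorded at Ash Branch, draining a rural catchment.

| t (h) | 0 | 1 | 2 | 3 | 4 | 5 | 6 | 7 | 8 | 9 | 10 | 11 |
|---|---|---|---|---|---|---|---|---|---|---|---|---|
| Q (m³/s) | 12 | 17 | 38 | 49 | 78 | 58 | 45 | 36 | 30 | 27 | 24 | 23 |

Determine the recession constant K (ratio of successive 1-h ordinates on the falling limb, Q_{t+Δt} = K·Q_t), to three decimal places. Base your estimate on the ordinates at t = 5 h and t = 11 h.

K ≈ 0.857

Using the recession-limb readings at t = 5 h and t = 11 h: Q falls from 58 to 23 m³/s over 6 intervals.
K = (Q₂/Q₁)^(1/6) = (23/58)^(1/6) = 0.857.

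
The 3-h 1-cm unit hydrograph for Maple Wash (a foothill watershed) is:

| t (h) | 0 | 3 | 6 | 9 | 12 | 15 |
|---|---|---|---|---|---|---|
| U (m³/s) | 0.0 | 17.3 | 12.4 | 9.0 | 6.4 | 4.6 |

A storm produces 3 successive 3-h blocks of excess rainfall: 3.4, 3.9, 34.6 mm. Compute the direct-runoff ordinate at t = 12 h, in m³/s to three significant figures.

By discrete convolution, Q_j = Σ (P_i / 10 mm) · U_{j−i}.
At t = 12 h (j=4): Q = (3.4/10)·6.4 + (3.9/10)·9.0 + (34.6/10)·12.4 = 48.6 m³/s.

Q ≈ 48.6 m³/s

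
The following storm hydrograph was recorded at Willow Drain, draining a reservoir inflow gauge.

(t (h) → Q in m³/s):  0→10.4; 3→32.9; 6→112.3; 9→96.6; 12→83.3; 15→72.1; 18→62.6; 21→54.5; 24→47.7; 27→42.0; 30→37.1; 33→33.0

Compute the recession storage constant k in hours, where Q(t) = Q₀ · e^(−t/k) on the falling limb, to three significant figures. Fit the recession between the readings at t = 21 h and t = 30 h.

k ≈ 23.4 h

On the falling limb, Q drops from 54.5 to 37.1 m³/s between t = 21 h and t = 30 h (Δt = 9 h).
k = −Δt / ln(Q₂/Q₁) = −9 / ln(37.1/54.5) = 23.4 h.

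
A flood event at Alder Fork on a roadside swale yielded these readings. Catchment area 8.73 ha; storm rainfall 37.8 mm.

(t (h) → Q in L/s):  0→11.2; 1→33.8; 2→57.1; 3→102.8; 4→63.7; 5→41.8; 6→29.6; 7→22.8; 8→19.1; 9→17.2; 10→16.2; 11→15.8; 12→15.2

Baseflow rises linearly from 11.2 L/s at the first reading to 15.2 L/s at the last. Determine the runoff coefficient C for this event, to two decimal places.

C ≈ 0.30

ΣQ_DR = 274.7 L/s; V = ΣQ_DR·Δt = 9.889 × 10^5 L.
Runoff depth d = V / A = 11.33 mm.
C = d / P = 11.33 / 37.8 = 0.30.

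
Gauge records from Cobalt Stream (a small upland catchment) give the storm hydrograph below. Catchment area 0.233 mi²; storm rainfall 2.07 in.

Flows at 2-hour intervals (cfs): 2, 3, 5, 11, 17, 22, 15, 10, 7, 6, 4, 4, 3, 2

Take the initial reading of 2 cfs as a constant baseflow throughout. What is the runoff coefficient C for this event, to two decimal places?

C ≈ 0.53

ΣQ_DR = 83.00 cfs; V = ΣQ_DR·Δt = 5.976 × 10^5 ft³.
Runoff depth d = V / A = 1.104 in.
C = d / P = 1.104 / 2.07 = 0.53.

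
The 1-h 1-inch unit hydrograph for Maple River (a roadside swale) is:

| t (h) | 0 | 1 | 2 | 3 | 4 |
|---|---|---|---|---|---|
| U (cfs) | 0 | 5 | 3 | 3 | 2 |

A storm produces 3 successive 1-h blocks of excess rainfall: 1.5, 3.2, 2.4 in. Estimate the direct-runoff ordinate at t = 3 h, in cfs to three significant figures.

Q ≈ 26.1 cfs

By discrete convolution, Q_j = Σ (P_i / 1 in) · U_{j−i}.
At t = 3 h (j=3): Q = (1.5/1)·3 + (3.2/1)·3 + (2.4/1)·5 = 26.1 cfs.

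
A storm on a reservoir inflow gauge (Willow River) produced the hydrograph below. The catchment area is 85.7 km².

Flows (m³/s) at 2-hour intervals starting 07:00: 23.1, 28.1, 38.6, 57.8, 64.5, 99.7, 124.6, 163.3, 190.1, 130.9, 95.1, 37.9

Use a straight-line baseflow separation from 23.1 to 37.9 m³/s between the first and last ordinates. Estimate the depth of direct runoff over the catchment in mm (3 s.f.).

d ≈ 57.8 mm

Direct runoff: 0.00, 3.65, 12.81, 30.66, 36.02, 69.87, 93.43, 130.78, 156.24, 95.69, 58.55, 0.00 m³/s; ΣQ_DR = 687.7 m³/s.
V = ΣQ_DR · Δt = 687.7 × 7200 s = 4.951 × 10^6 m³.
Over A = 85.7 km², depth = V / A = 57.8 mm.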